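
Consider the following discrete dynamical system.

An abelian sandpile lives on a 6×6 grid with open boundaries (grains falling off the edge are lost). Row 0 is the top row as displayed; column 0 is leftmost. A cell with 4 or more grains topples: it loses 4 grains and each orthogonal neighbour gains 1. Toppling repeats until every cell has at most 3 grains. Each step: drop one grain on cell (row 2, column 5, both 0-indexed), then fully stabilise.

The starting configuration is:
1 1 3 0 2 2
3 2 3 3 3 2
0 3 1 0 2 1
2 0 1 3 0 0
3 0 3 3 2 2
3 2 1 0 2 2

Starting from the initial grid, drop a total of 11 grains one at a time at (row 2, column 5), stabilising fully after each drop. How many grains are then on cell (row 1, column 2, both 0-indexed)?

k=0  1 1 3 0 2 2
3 2 3 3 3 2
0 3 1 0 2 1
2 0 1 3 0 0
3 0 3 3 2 2
3 2 1 0 2 2
k=1  1 1 3 0 2 2
3 2 3 3 3 2
0 3 1 0 2 2
2 0 1 3 0 0
3 0 3 3 2 2
3 2 1 0 2 2
k=2  1 1 3 0 2 2
3 2 3 3 3 2
0 3 1 0 2 3
2 0 1 3 0 0
3 0 3 3 2 2
3 2 1 0 2 2
k=3  1 1 3 0 2 2
3 2 3 3 3 3
0 3 1 0 3 0
2 0 1 3 0 1
3 0 3 3 2 2
3 2 1 0 2 2
k=4  1 1 3 0 2 2
3 2 3 3 3 3
0 3 1 0 3 1
2 0 1 3 0 1
3 0 3 3 2 2
3 2 1 0 2 2
k=5  1 1 3 0 2 2
3 2 3 3 3 3
0 3 1 0 3 2
2 0 1 3 0 1
3 0 3 3 2 2
3 2 1 0 2 2
k=6  1 1 3 0 2 2
3 2 3 3 3 3
0 3 1 0 3 3
2 0 1 3 0 1
3 0 3 3 2 2
3 2 1 0 2 2
k=7  1 2 0 2 3 3
3 3 1 1 2 1
0 3 2 2 1 2
2 0 1 3 1 2
3 0 3 3 2 2
3 2 1 0 2 2
k=8  1 2 0 2 3 3
3 3 1 1 2 1
0 3 2 2 1 3
2 0 1 3 1 2
3 0 3 3 2 2
3 2 1 0 2 2
k=9  1 2 0 2 3 3
3 3 1 1 2 2
0 3 2 2 2 0
2 0 1 3 1 3
3 0 3 3 2 2
3 2 1 0 2 2
k=10  1 2 0 2 3 3
3 3 1 1 2 2
0 3 2 2 2 1
2 0 1 3 1 3
3 0 3 3 2 2
3 2 1 0 2 2
k=11  1 2 0 2 3 3
3 3 1 1 2 2
0 3 2 2 2 2
2 0 1 3 1 3
3 0 3 3 2 2
3 2 1 0 2 2

1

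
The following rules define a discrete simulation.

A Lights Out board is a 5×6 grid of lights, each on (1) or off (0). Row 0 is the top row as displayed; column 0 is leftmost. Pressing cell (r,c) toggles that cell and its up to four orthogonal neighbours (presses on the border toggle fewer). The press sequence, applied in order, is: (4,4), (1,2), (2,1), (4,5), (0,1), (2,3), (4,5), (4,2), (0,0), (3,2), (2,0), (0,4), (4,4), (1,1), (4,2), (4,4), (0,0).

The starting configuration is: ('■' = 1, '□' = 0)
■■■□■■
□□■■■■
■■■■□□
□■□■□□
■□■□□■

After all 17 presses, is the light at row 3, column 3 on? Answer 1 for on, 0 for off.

1

[0] ■■■□■■
□□■■■■
■■■■□□
□■□■□□
■□■□□■
[1] ■■■□■■
□□■■■■
■■■■□□
□■□■■□
■□■■■□
[2] ■■□□■■
□■□□■■
■■□■□□
□■□■■□
■□■■■□
[3] ■■□□■■
□□□□■■
□□■■□□
□□□■■□
■□■■■□
[4] ■■□□■■
□□□□■■
□□■■□□
□□□■■■
■□■■□■
[5] □□■□■■
□■□□■■
□□■■□□
□□□■■■
■□■■□■
[6] □□■□■■
□■□■■■
□□□□■□
□□□□■■
■□■■□■
[7] □□■□■■
□■□■■■
□□□□■□
□□□□■□
■□■■■□
[8] □□■□■■
□■□■■■
□□□□■□
□□■□■□
■■□□■□
[9] ■■■□■■
■■□■■■
□□□□■□
□□■□■□
■■□□■□
[10] ■■■□■■
■■□■■■
□□■□■□
□■□■■□
■■■□■□
[11] ■■■□■■
□■□■■■
■■■□■□
■■□■■□
■■■□■□
[12] ■■■■□□
□■□■□■
■■■□■□
■■□■■□
■■■□■□
[13] ■■■■□□
□■□■□■
■■■□■□
■■□■□□
■■■■□■
[14] ■□■■□□
■□■■□■
■□■□■□
■■□■□□
■■■■□■
[15] ■□■■□□
■□■■□■
■□■□■□
■■■■□□
■□□□□■
[16] ■□■■□□
■□■■□■
■□■□■□
■■■■■□
■□□■■□
[17] □■■■□□
□□■■□■
■□■□■□
■■■■■□
■□□■■□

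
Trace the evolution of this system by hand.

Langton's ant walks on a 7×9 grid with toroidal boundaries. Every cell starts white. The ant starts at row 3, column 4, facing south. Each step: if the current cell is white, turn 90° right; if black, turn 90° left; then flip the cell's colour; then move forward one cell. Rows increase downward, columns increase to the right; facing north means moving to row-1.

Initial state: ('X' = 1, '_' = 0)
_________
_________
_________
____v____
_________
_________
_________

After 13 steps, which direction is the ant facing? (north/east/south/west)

west

[0] _________
_________
_________
____v____
_________
_________
_________
[1] _________
_________
_________
___<X____
_________
_________
_________
[2] _________
_________
___^_____
___XX____
_________
_________
_________
[3] _________
_________
___X>____
___XX____
_________
_________
_________
[4] _________
_________
___XX____
___Xv____
_________
_________
_________
[5] _________
_________
___XX____
___X_>___
_________
_________
_________
[6] _________
_________
___XX____
___X_X___
_____v___
_________
_________
[7] _________
_________
___XX____
___X_X___
____<X___
_________
_________
[8] _________
_________
___XX____
___X^X___
____XX___
_________
_________
[9] _________
_________
___XX____
___XX>___
____XX___
_________
_________
[10] _________
_________
___XX^___
___XX____
____XX___
_________
_________
[11] _________
_________
___XXX>__
___XX____
____XX___
_________
_________
[12] _________
_________
___XXXX__
___XX_v__
____XX___
_________
_________
[13] _________
_________
___XXXX__
___XX<X__
____XX___
_________
_________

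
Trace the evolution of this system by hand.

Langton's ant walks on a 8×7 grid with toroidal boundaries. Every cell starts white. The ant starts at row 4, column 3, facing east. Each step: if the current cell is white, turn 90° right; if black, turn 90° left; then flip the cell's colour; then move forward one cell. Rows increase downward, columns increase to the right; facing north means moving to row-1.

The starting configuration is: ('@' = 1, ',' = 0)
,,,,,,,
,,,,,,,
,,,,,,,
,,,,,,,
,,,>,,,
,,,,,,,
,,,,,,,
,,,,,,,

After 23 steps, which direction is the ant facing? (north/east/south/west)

south

k=0  ,,,,,,,
,,,,,,,
,,,,,,,
,,,,,,,
,,,>,,,
,,,,,,,
,,,,,,,
,,,,,,,
k=1  ,,,,,,,
,,,,,,,
,,,,,,,
,,,,,,,
,,,@,,,
,,,v,,,
,,,,,,,
,,,,,,,
k=2  ,,,,,,,
,,,,,,,
,,,,,,,
,,,,,,,
,,,@,,,
,,<@,,,
,,,,,,,
,,,,,,,
k=3  ,,,,,,,
,,,,,,,
,,,,,,,
,,,,,,,
,,^@,,,
,,@@,,,
,,,,,,,
,,,,,,,
k=4  ,,,,,,,
,,,,,,,
,,,,,,,
,,,,,,,
,,@>,,,
,,@@,,,
,,,,,,,
,,,,,,,
k=5  ,,,,,,,
,,,,,,,
,,,,,,,
,,,^,,,
,,@,,,,
,,@@,,,
,,,,,,,
,,,,,,,
k=6  ,,,,,,,
,,,,,,,
,,,,,,,
,,,@>,,
,,@,,,,
,,@@,,,
,,,,,,,
,,,,,,,
k=7  ,,,,,,,
,,,,,,,
,,,,,,,
,,,@@,,
,,@,v,,
,,@@,,,
,,,,,,,
,,,,,,,
k=8  ,,,,,,,
,,,,,,,
,,,,,,,
,,,@@,,
,,@<@,,
,,@@,,,
,,,,,,,
,,,,,,,
k=9  ,,,,,,,
,,,,,,,
,,,,,,,
,,,^@,,
,,@@@,,
,,@@,,,
,,,,,,,
,,,,,,,
k=10  ,,,,,,,
,,,,,,,
,,,,,,,
,,<,@,,
,,@@@,,
,,@@,,,
,,,,,,,
,,,,,,,
k=11  ,,,,,,,
,,,,,,,
,,^,,,,
,,@,@,,
,,@@@,,
,,@@,,,
,,,,,,,
,,,,,,,
k=12  ,,,,,,,
,,,,,,,
,,@>,,,
,,@,@,,
,,@@@,,
,,@@,,,
,,,,,,,
,,,,,,,
k=13  ,,,,,,,
,,,,,,,
,,@@,,,
,,@v@,,
,,@@@,,
,,@@,,,
,,,,,,,
,,,,,,,
k=14  ,,,,,,,
,,,,,,,
,,@@,,,
,,<@@,,
,,@@@,,
,,@@,,,
,,,,,,,
,,,,,,,
k=15  ,,,,,,,
,,,,,,,
,,@@,,,
,,,@@,,
,,v@@,,
,,@@,,,
,,,,,,,
,,,,,,,
k=16  ,,,,,,,
,,,,,,,
,,@@,,,
,,,@@,,
,,,>@,,
,,@@,,,
,,,,,,,
,,,,,,,
k=17  ,,,,,,,
,,,,,,,
,,@@,,,
,,,^@,,
,,,,@,,
,,@@,,,
,,,,,,,
,,,,,,,
k=18  ,,,,,,,
,,,,,,,
,,@@,,,
,,<,@,,
,,,,@,,
,,@@,,,
,,,,,,,
,,,,,,,
k=19  ,,,,,,,
,,,,,,,
,,^@,,,
,,@,@,,
,,,,@,,
,,@@,,,
,,,,,,,
,,,,,,,
k=20  ,,,,,,,
,,,,,,,
,<,@,,,
,,@,@,,
,,,,@,,
,,@@,,,
,,,,,,,
,,,,,,,
k=21  ,,,,,,,
,^,,,,,
,@,@,,,
,,@,@,,
,,,,@,,
,,@@,,,
,,,,,,,
,,,,,,,
k=22  ,,,,,,,
,@>,,,,
,@,@,,,
,,@,@,,
,,,,@,,
,,@@,,,
,,,,,,,
,,,,,,,
k=23  ,,,,,,,
,@@,,,,
,@v@,,,
,,@,@,,
,,,,@,,
,,@@,,,
,,,,,,,
,,,,,,,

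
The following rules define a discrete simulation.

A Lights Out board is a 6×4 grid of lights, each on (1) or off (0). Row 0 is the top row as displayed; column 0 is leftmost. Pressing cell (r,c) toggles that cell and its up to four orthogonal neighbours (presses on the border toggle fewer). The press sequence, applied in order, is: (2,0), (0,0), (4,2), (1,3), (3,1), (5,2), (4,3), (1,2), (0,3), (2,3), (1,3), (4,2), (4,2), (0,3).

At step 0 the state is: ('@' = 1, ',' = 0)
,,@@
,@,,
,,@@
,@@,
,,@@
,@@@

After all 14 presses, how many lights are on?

10

t=0: ,,@@
,@,,
,,@@
,@@,
,,@@
,@@@
t=1: ,,@@
@@,,
@@@@
@@@,
,,@@
,@@@
t=2: @@@@
,@,,
@@@@
@@@,
,,@@
,@@@
t=3: @@@@
,@,,
@@@@
@@,,
,@,,
,@,@
t=4: @@@,
,@@@
@@@,
@@,,
,@,,
,@,@
t=5: @@@,
,@@@
@,@,
,,@,
,,,,
,@,@
t=6: @@@,
,@@@
@,@,
,,@,
,,@,
,,@,
t=7: @@@,
,@@@
@,@,
,,@@
,,,@
,,@@
t=8: @@,,
,,,,
@,,,
,,@@
,,,@
,,@@
t=9: @@@@
,,,@
@,,,
,,@@
,,,@
,,@@
t=10: @@@@
,,,,
@,@@
,,@,
,,,@
,,@@
t=11: @@@,
,,@@
@,@,
,,@,
,,,@
,,@@
t=12: @@@,
,,@@
@,@,
,,,,
,@@,
,,,@
t=13: @@@,
,,@@
@,@,
,,@,
,,,@
,,@@
t=14: @@,@
,,@,
@,@,
,,@,
,,,@
,,@@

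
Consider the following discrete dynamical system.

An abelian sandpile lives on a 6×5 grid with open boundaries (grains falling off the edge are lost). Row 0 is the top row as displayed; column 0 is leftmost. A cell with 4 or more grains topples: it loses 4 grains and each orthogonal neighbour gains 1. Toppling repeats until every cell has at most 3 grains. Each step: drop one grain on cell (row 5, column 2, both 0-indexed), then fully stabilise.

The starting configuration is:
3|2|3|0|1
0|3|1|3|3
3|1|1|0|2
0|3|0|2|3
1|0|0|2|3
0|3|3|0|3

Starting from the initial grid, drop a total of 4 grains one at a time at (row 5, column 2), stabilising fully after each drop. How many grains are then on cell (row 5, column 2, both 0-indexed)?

0

[0] 3|2|3|0|1
0|3|1|3|3
3|1|1|0|2
0|3|0|2|3
1|0|0|2|3
0|3|3|0|3
[1] 3|2|3|0|1
0|3|1|3|3
3|1|1|0|2
0|3|0|2|3
1|1|1|2|3
1|0|1|1|3
[2] 3|2|3|0|1
0|3|1|3|3
3|1|1|0|2
0|3|0|2|3
1|1|1|2|3
1|0|2|1|3
[3] 3|2|3|0|1
0|3|1|3|3
3|1|1|0|2
0|3|0|2|3
1|1|1|2|3
1|0|3|1|3
[4] 3|2|3|0|1
0|3|1|3|3
3|1|1|0|2
0|3|0|2|3
1|1|2|2|3
1|1|0|2|3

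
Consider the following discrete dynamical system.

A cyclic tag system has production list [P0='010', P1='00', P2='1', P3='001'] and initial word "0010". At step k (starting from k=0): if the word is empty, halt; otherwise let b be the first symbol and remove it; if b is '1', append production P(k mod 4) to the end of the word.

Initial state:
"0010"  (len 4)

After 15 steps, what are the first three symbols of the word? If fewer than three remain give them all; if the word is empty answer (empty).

01

0) "0010"  (len 4)
1) "010"  (len 3)
2) "10"  (len 2)
3) "01"  (len 2)
4) "1"  (len 1)
5) "010"  (len 3)
6) "10"  (len 2)
7) "01"  (len 2)
8) "1"  (len 1)
9) "010"  (len 3)
10) "10"  (len 2)
11) "01"  (len 2)
12) "1"  (len 1)
13) "010"  (len 3)
14) "10"  (len 2)
15) "01"  (len 2)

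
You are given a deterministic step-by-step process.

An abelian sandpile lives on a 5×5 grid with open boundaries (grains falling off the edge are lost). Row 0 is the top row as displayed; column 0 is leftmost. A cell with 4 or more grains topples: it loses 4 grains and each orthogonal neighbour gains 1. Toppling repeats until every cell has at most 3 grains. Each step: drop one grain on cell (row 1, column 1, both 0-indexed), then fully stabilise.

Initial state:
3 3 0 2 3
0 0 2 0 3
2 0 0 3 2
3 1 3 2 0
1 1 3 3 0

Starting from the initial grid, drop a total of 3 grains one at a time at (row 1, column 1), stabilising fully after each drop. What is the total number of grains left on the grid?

43

[0] 3 3 0 2 3
0 0 2 0 3
2 0 0 3 2
3 1 3 2 0
1 1 3 3 0
[1] 3 3 0 2 3
0 1 2 0 3
2 0 0 3 2
3 1 3 2 0
1 1 3 3 0
[2] 3 3 0 2 3
0 2 2 0 3
2 0 0 3 2
3 1 3 2 0
1 1 3 3 0
[3] 3 3 0 2 3
0 3 2 0 3
2 0 0 3 2
3 1 3 2 0
1 1 3 3 0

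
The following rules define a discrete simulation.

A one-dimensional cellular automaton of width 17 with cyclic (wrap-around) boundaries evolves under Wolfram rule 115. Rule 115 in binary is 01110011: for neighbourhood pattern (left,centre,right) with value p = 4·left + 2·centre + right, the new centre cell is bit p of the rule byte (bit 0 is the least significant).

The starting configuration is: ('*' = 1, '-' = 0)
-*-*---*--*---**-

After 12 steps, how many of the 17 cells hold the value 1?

k=0  -*-*---*--*---**-
k=1  *-*-***-**-***-**
k=2  **-*--**-**--**--
k=3  -**-**-**-***-***
k=4  *-**-**-**--**--*
k=5  **-**-**-***-***-
k=6  -**-**-**--**--**
k=7  *-**-**-***-***-*
k=8  **-**-**--**--**-
k=9  -**-**-***-***-**
k=10  *-**-**--**--**-*
k=11  **-**-***-***-**-
k=12  -**-**--**--**-**

10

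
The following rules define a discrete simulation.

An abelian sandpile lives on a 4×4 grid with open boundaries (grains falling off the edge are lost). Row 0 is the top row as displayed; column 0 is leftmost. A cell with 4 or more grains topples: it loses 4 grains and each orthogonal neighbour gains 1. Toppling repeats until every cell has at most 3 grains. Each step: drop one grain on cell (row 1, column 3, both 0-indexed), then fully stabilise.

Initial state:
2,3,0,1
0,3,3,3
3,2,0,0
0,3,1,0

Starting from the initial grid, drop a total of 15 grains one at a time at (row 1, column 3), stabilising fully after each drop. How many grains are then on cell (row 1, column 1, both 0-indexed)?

2

t=0: 2,3,0,1
0,3,3,3
3,2,0,0
0,3,1,0
t=1: 3,0,2,2
1,1,1,1
3,3,1,1
0,3,1,0
t=2: 3,0,2,2
1,1,1,2
3,3,1,1
0,3,1,0
t=3: 3,0,2,2
1,1,1,3
3,3,1,1
0,3,1,0
t=4: 3,0,2,3
1,1,2,0
3,3,1,2
0,3,1,0
t=5: 3,0,2,3
1,1,2,1
3,3,1,2
0,3,1,0
t=6: 3,0,2,3
1,1,2,2
3,3,1,2
0,3,1,0
t=7: 3,0,2,3
1,1,2,3
3,3,1,2
0,3,1,0
t=8: 3,0,3,0
1,1,3,1
3,3,1,3
0,3,1,0
t=9: 3,0,3,0
1,1,3,2
3,3,1,3
0,3,1,0
t=10: 3,0,3,0
1,1,3,3
3,3,1,3
0,3,1,0
t=11: 3,1,0,2
1,2,1,2
3,3,3,0
0,3,1,1
t=12: 3,1,0,2
1,2,1,3
3,3,3,0
0,3,1,1
t=13: 3,1,0,3
1,2,2,0
3,3,3,1
0,3,1,1
t=14: 3,1,0,3
1,2,2,1
3,3,3,1
0,3,1,1
t=15: 3,1,0,3
1,2,2,2
3,3,3,1
0,3,1,1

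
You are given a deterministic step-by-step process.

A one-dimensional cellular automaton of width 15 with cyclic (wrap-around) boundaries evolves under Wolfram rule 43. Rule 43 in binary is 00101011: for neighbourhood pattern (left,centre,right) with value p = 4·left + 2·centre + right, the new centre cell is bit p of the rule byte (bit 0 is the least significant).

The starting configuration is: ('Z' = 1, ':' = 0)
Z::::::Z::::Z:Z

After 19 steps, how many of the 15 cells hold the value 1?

t=0: Z::::::Z::::Z:Z
t=1: ::ZZZZZ::ZZZ:ZZ
t=2: :ZZ:::::ZZ::ZZ:
t=3: ZZ::ZZZZZ::ZZ::
t=4: Z::ZZ:::::ZZ::Z
t=5: ::ZZ::ZZZZZ::ZZ
t=6: :ZZ::ZZ:::::ZZ:
t=7: ZZ::ZZ::ZZZZZ::
t=8: Z::ZZ::ZZ:::::Z
t=9: ::ZZ::ZZ::ZZZZZ
t=10: :ZZ::ZZ::ZZ::::
t=11: ZZ::ZZ::ZZ::ZZZ
t=12: :::ZZ::ZZ::ZZ::
t=13: ZZZZ::ZZ::ZZ::Z
t=14: :::::ZZ::ZZ::ZZ
t=15: :ZZZZZ::ZZ::ZZ:
t=16: ZZ:::::ZZ::ZZ::
t=17: Z::ZZZZZ::ZZ::Z
t=18: ::ZZ:::::ZZ::ZZ
t=19: :ZZ::ZZZZZ::ZZ:

9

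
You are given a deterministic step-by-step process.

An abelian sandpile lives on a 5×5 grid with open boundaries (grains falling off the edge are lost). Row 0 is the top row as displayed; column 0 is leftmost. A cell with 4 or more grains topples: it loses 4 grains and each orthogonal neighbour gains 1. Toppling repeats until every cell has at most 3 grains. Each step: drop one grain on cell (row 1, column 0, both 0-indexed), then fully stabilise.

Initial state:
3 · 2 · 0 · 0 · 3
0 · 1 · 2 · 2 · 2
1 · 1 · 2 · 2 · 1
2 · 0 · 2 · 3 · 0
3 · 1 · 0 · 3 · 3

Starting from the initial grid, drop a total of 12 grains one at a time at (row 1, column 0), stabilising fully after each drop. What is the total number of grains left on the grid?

[0] 3 · 2 · 0 · 0 · 3
0 · 1 · 2 · 2 · 2
1 · 1 · 2 · 2 · 1
2 · 0 · 2 · 3 · 0
3 · 1 · 0 · 3 · 3
[1] 3 · 2 · 0 · 0 · 3
1 · 1 · 2 · 2 · 2
1 · 1 · 2 · 2 · 1
2 · 0 · 2 · 3 · 0
3 · 1 · 0 · 3 · 3
[2] 3 · 2 · 0 · 0 · 3
2 · 1 · 2 · 2 · 2
1 · 1 · 2 · 2 · 1
2 · 0 · 2 · 3 · 0
3 · 1 · 0 · 3 · 3
[3] 3 · 2 · 0 · 0 · 3
3 · 1 · 2 · 2 · 2
1 · 1 · 2 · 2 · 1
2 · 0 · 2 · 3 · 0
3 · 1 · 0 · 3 · 3
[4] 0 · 3 · 0 · 0 · 3
1 · 2 · 2 · 2 · 2
2 · 1 · 2 · 2 · 1
2 · 0 · 2 · 3 · 0
3 · 1 · 0 · 3 · 3
[5] 0 · 3 · 0 · 0 · 3
2 · 2 · 2 · 2 · 2
2 · 1 · 2 · 2 · 1
2 · 0 · 2 · 3 · 0
3 · 1 · 0 · 3 · 3
[6] 0 · 3 · 0 · 0 · 3
3 · 2 · 2 · 2 · 2
2 · 1 · 2 · 2 · 1
2 · 0 · 2 · 3 · 0
3 · 1 · 0 · 3 · 3
[7] 1 · 3 · 0 · 0 · 3
0 · 3 · 2 · 2 · 2
3 · 1 · 2 · 2 · 1
2 · 0 · 2 · 3 · 0
3 · 1 · 0 · 3 · 3
[8] 1 · 3 · 0 · 0 · 3
1 · 3 · 2 · 2 · 2
3 · 1 · 2 · 2 · 1
2 · 0 · 2 · 3 · 0
3 · 1 · 0 · 3 · 3
[9] 1 · 3 · 0 · 0 · 3
2 · 3 · 2 · 2 · 2
3 · 1 · 2 · 2 · 1
2 · 0 · 2 · 3 · 0
3 · 1 · 0 · 3 · 3
[10] 1 · 3 · 0 · 0 · 3
3 · 3 · 2 · 2 · 2
3 · 1 · 2 · 2 · 1
2 · 0 · 2 · 3 · 0
3 · 1 · 0 · 3 · 3
[11] 3 · 0 · 1 · 0 · 3
2 · 1 · 3 · 2 · 2
0 · 3 · 2 · 2 · 1
3 · 0 · 2 · 3 · 0
3 · 1 · 0 · 3 · 3
[12] 3 · 0 · 1 · 0 · 3
3 · 1 · 3 · 2 · 2
0 · 3 · 2 · 2 · 1
3 · 0 · 2 · 3 · 0
3 · 1 · 0 · 3 · 3

44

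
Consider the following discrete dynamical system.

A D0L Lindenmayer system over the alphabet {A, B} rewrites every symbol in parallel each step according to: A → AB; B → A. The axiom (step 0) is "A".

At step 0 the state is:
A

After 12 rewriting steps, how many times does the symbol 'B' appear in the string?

144

[0] A
[1] AB
[2] ABA
[3] ABAAB
[4] ABAABABA
[5] ABAABABAABAAB
[6] ABAABABAABAABABAABABA
[7] ABAABABAABAABABAABABAABAABABAABAAB
[8] ABAABABAABAABABAABABAABAABABAABAABABAABABAABAABABAABABA
[9] ABAABABAABAABABAABABAABAABABAABAABABAABABAABAABABAABABAABAABABAABAABABAABABAABAABABAABAAB
[10] ABAABABAABAABABAABABAABAABABAABAABABAABABAABAABABAABABAABA…AABABAABABAABAABABAABABAABAABABAABAABABAABABAABAABABAABABA  (len 144)
[11] ABAABABAABAABABAABABAABAABABAABAABABAABABAABAABABAABABAABA…AABABAABABAABAABABAABABAABAABABAABAABABAABABAABAABABAABAAB  (len 233)
[12] ABAABABAABAABABAABABAABAABABAABAABABAABABAABAABABAABABAABA…AABABAABABAABAABABAABABAABAABABAABAABABAABABAABAABABAABABA  (len 377)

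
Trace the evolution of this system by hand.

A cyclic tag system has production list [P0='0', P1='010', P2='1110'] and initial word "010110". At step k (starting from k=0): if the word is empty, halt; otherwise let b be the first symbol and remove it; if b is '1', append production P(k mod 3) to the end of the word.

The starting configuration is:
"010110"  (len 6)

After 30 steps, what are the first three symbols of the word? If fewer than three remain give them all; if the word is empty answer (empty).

001

k=0  "010110"  (len 6)
k=1  "10110"  (len 5)
k=2  "0110010"  (len 7)
k=3  "110010"  (len 6)
k=4  "100100"  (len 6)
k=5  "00100010"  (len 8)
k=6  "0100010"  (len 7)
k=7  "100010"  (len 6)
k=8  "00010010"  (len 8)
k=9  "0010010"  (len 7)
k=10  "010010"  (len 6)
k=11  "10010"  (len 5)
k=12  "00101110"  (len 8)
k=13  "0101110"  (len 7)
k=14  "101110"  (len 6)
k=15  "011101110"  (len 9)
k=16  "11101110"  (len 8)
k=17  "1101110010"  (len 10)
k=18  "1011100101110"  (len 13)
k=19  "0111001011100"  (len 13)
k=20  "111001011100"  (len 12)
k=21  "110010111001110"  (len 15)
k=22  "100101110011100"  (len 15)
k=23  "00101110011100010"  (len 17)
k=24  "0101110011100010"  (len 16)
k=25  "101110011100010"  (len 15)
k=26  "01110011100010010"  (len 17)
k=27  "1110011100010010"  (len 16)
k=28  "1100111000100100"  (len 16)
k=29  "100111000100100010"  (len 18)
k=30  "001110001001000101110"  (len 21)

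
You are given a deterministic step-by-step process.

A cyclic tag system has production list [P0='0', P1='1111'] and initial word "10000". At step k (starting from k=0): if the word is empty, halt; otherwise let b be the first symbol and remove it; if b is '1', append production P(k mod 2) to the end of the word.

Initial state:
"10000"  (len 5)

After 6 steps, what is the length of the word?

0

k=0  "10000"  (len 5)
k=1  "00000"  (len 5)
k=2  "0000"  (len 4)
k=3  "000"  (len 3)
k=4  "00"  (len 2)
k=5  "0"  (len 1)
k=6  (halted — word empty)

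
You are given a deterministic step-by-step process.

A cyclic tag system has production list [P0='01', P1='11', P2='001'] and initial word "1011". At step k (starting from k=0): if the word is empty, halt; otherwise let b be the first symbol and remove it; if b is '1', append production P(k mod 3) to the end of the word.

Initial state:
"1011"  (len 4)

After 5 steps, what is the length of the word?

[0] "1011"  (len 4)
[1] "01101"  (len 5)
[2] "1101"  (len 4)
[3] "101001"  (len 6)
[4] "0100101"  (len 7)
[5] "100101"  (len 6)

6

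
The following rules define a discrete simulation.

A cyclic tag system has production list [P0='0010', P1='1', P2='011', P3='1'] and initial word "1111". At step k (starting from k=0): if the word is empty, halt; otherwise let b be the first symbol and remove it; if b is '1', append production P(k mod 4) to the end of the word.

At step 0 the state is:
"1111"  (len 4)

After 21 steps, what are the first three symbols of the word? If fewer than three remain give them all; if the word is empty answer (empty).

111

t=0: "1111"  (len 4)
t=1: "1110010"  (len 7)
t=2: "1100101"  (len 7)
t=3: "100101011"  (len 9)
t=4: "001010111"  (len 9)
t=5: "01010111"  (len 8)
t=6: "1010111"  (len 7)
t=7: "010111011"  (len 9)
t=8: "10111011"  (len 8)
t=9: "01110110010"  (len 11)
t=10: "1110110010"  (len 10)
t=11: "110110010011"  (len 12)
t=12: "101100100111"  (len 12)
t=13: "011001001110010"  (len 15)
t=14: "11001001110010"  (len 14)
t=15: "1001001110010011"  (len 16)
t=16: "0010011100100111"  (len 16)
t=17: "010011100100111"  (len 15)
t=18: "10011100100111"  (len 14)
t=19: "0011100100111011"  (len 16)
t=20: "011100100111011"  (len 15)
t=21: "11100100111011"  (len 14)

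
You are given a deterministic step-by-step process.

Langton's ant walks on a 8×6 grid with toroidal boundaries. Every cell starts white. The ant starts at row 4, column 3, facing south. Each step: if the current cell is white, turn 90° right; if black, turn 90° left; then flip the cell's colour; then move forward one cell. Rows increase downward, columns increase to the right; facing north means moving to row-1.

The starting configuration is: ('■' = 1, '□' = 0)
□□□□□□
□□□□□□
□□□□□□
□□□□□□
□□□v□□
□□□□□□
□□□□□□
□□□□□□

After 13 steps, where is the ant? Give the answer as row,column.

4,4

k=0  □□□□□□
□□□□□□
□□□□□□
□□□□□□
□□□v□□
□□□□□□
□□□□□□
□□□□□□
k=1  □□□□□□
□□□□□□
□□□□□□
□□□□□□
□□<■□□
□□□□□□
□□□□□□
□□□□□□
k=2  □□□□□□
□□□□□□
□□□□□□
□□^□□□
□□■■□□
□□□□□□
□□□□□□
□□□□□□
k=3  □□□□□□
□□□□□□
□□□□□□
□□■>□□
□□■■□□
□□□□□□
□□□□□□
□□□□□□
k=4  □□□□□□
□□□□□□
□□□□□□
□□■■□□
□□■v□□
□□□□□□
□□□□□□
□□□□□□
k=5  □□□□□□
□□□□□□
□□□□□□
□□■■□□
□□■□>□
□□□□□□
□□□□□□
□□□□□□
k=6  □□□□□□
□□□□□□
□□□□□□
□□■■□□
□□■□■□
□□□□v□
□□□□□□
□□□□□□
k=7  □□□□□□
□□□□□□
□□□□□□
□□■■□□
□□■□■□
□□□<■□
□□□□□□
□□□□□□
k=8  □□□□□□
□□□□□□
□□□□□□
□□■■□□
□□■^■□
□□□■■□
□□□□□□
□□□□□□
k=9  □□□□□□
□□□□□□
□□□□□□
□□■■□□
□□■■>□
□□□■■□
□□□□□□
□□□□□□
k=10  □□□□□□
□□□□□□
□□□□□□
□□■■^□
□□■■□□
□□□■■□
□□□□□□
□□□□□□
k=11  □□□□□□
□□□□□□
□□□□□□
□□■■■>
□□■■□□
□□□■■□
□□□□□□
□□□□□□
k=12  □□□□□□
□□□□□□
□□□□□□
□□■■■■
□□■■□v
□□□■■□
□□□□□□
□□□□□□
k=13  □□□□□□
□□□□□□
□□□□□□
□□■■■■
□□■■<■
□□□■■□
□□□□□□
□□□□□□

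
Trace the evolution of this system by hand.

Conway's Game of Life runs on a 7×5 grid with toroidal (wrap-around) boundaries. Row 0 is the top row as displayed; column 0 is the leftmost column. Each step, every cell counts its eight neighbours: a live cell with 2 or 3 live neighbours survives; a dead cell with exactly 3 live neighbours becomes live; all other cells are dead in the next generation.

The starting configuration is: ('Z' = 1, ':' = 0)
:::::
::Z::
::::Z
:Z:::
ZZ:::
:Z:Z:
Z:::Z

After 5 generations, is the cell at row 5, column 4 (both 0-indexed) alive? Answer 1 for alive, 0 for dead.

1

t=0: :::::
::Z::
::::Z
:Z:::
ZZ:::
:Z:Z:
Z:::Z
t=1: :::::
:::::
:::::
:Z:::
ZZ:::
:ZZ::
Z:::Z
t=2: :::::
:::::
:::::
ZZ:::
Z::::
::Z:Z
ZZ:::
t=3: :::::
:::::
:::::
ZZ:::
Z:::Z
::::Z
ZZ:::
t=4: :::::
:::::
:::::
ZZ::Z
:Z::Z
:Z::Z
Z::::
t=5: :::::
:::::
Z::::
:Z::Z
:ZZZZ
:Z::Z
Z::::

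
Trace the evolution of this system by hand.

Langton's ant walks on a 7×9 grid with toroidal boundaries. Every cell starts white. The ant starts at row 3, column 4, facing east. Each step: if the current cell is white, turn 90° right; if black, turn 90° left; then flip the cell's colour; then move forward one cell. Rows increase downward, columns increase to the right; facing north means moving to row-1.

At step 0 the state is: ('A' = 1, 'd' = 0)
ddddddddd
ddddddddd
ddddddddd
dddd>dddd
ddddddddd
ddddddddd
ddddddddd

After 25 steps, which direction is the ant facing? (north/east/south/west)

step 0: ddddddddd
ddddddddd
ddddddddd
dddd>dddd
ddddddddd
ddddddddd
ddddddddd
step 1: ddddddddd
ddddddddd
ddddddddd
ddddAdddd
ddddvdddd
ddddddddd
ddddddddd
step 2: ddddddddd
ddddddddd
ddddddddd
ddddAdddd
ddd<Adddd
ddddddddd
ddddddddd
step 3: ddddddddd
ddddddddd
ddddddddd
ddd^Adddd
dddAAdddd
ddddddddd
ddddddddd
step 4: ddddddddd
ddddddddd
ddddddddd
dddA>dddd
dddAAdddd
ddddddddd
ddddddddd
step 5: ddddddddd
ddddddddd
dddd^dddd
dddAddddd
dddAAdddd
ddddddddd
ddddddddd
step 6: ddddddddd
ddddddddd
ddddA>ddd
dddAddddd
dddAAdddd
ddddddddd
ddddddddd
step 7: ddddddddd
ddddddddd
ddddAAddd
dddAdvddd
dddAAdddd
ddddddddd
ddddddddd
step 8: ddddddddd
ddddddddd
ddddAAddd
dddA<Addd
dddAAdddd
ddddddddd
ddddddddd
step 9: ddddddddd
ddddddddd
dddd^Addd
dddAAAddd
dddAAdddd
ddddddddd
ddddddddd
step 10: ddddddddd
ddddddddd
ddd<dAddd
dddAAAddd
dddAAdddd
ddddddddd
ddddddddd
step 11: ddddddddd
ddd^ddddd
dddAdAddd
dddAAAddd
dddAAdddd
ddddddddd
ddddddddd
step 12: ddddddddd
dddA>dddd
dddAdAddd
dddAAAddd
dddAAdddd
ddddddddd
ddddddddd
step 13: ddddddddd
dddAAdddd
dddAvAddd
dddAAAddd
dddAAdddd
ddddddddd
ddddddddd
step 14: ddddddddd
dddAAdddd
ddd<AAddd
dddAAAddd
dddAAdddd
ddddddddd
ddddddddd
step 15: ddddddddd
dddAAdddd
ddddAAddd
dddvAAddd
dddAAdddd
ddddddddd
ddddddddd
step 16: ddddddddd
dddAAdddd
ddddAAddd
dddd>Addd
dddAAdddd
ddddddddd
ddddddddd
step 17: ddddddddd
dddAAdddd
dddd^Addd
dddddAddd
dddAAdddd
ddddddddd
ddddddddd
step 18: ddddddddd
dddAAdddd
ddd<dAddd
dddddAddd
dddAAdddd
ddddddddd
ddddddddd
step 19: ddddddddd
ddd^Adddd
dddAdAddd
dddddAddd
dddAAdddd
ddddddddd
ddddddddd
step 20: ddddddddd
dd<dAdddd
dddAdAddd
dddddAddd
dddAAdddd
ddddddddd
ddddddddd
step 21: dd^dddddd
ddAdAdddd
dddAdAddd
dddddAddd
dddAAdddd
ddddddddd
ddddddddd
step 22: ddA>ddddd
ddAdAdddd
dddAdAddd
dddddAddd
dddAAdddd
ddddddddd
ddddddddd
step 23: ddAAddddd
ddAvAdddd
dddAdAddd
dddddAddd
dddAAdddd
ddddddddd
ddddddddd
step 24: ddAAddddd
dd<AAdddd
dddAdAddd
dddddAddd
dddAAdddd
ddddddddd
ddddddddd
step 25: ddAAddddd
dddAAdddd
ddvAdAddd
dddddAddd
dddAAdddd
ddddddddd
ddddddddd

south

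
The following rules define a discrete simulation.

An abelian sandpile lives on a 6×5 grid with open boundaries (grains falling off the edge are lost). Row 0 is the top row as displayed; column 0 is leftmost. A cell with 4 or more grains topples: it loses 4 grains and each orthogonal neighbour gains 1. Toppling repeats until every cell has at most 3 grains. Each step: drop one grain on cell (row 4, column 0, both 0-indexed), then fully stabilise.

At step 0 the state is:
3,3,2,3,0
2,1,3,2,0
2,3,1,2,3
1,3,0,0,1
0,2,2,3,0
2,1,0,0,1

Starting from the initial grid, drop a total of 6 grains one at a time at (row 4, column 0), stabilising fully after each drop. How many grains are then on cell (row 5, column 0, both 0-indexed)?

k=0  3,3,2,3,0
2,1,3,2,0
2,3,1,2,3
1,3,0,0,1
0,2,2,3,0
2,1,0,0,1
k=1  3,3,2,3,0
2,1,3,2,0
2,3,1,2,3
1,3,0,0,1
1,2,2,3,0
2,1,0,0,1
k=2  3,3,2,3,0
2,1,3,2,0
2,3,1,2,3
1,3,0,0,1
2,2,2,3,0
2,1,0,0,1
k=3  3,3,2,3,0
2,1,3,2,0
2,3,1,2,3
1,3,0,0,1
3,2,2,3,0
2,1,0,0,1
k=4  3,3,2,3,0
2,1,3,2,0
2,3,1,2,3
2,3,0,0,1
0,3,2,3,0
3,1,0,0,1
k=5  3,3,2,3,0
2,1,3,2,0
2,3,1,2,3
2,3,0,0,1
1,3,2,3,0
3,1,0,0,1
k=6  3,3,2,3,0
2,1,3,2,0
2,3,1,2,3
2,3,0,0,1
2,3,2,3,0
3,1,0,0,1

3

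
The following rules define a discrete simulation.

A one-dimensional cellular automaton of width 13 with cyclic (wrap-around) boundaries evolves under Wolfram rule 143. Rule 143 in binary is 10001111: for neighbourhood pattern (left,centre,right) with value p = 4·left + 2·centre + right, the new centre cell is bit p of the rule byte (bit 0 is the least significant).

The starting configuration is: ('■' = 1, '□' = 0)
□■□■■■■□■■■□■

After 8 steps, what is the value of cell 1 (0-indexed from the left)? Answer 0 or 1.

step 0: □■□■■■■□■■■□■
step 1: □■□■■■□□■■□□■
step 2: □■□■■□□■■□□■■
step 3: □■□■□□■■□□■■□
step 4: ■■□■□■■□□■■□□
step 5: ■□□■□■□□■■□□■
step 6: □□■■□■□■■□□■■
step 7: □■■□□■□■□□■■□
step 8: ■■□□■■□■□■■□□

1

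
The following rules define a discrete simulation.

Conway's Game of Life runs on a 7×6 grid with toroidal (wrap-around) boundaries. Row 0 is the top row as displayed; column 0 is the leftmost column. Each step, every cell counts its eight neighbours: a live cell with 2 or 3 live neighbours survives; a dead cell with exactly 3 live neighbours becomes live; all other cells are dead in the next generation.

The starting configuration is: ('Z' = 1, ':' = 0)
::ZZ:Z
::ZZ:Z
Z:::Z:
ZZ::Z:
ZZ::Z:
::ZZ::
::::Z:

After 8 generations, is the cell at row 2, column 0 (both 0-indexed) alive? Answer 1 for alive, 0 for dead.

0) ::ZZ:Z
::ZZ:Z
Z:::Z:
ZZ::Z:
ZZ::Z:
::ZZ::
::::Z:
1) ::Z::Z
ZZZ::Z
Z:Z:Z:
:::ZZ:
Z:::Z:
:ZZZZZ
::::Z:
2) ::ZZZZ
::Z:Z:
Z:Z:Z:
:Z::Z:
ZZ::::
ZZZ:::
ZZ::::
3) Z:Z:ZZ
::Z:::
::Z:Z:
::ZZ::
:::::Z
::Z::Z
::::Z:
4) :Z::ZZ
::Z:Z:
:ZZ:::
::ZZZ:
::ZZZ:
::::ZZ
ZZ::Z:
5) :ZZ:Z:
Z:Z:ZZ
:Z::Z:
::::Z:
::Z:::
ZZZ:::
:Z:Z::
6) ::::Z:
Z:Z:Z:
ZZ::Z:
:::Z::
::ZZ::
Z::Z::
:::Z::
7) ::::ZZ
Z:::Z:
ZZZ:Z:
:Z:ZZ:
::ZZZ:
:::ZZ:
:::ZZ:
8) ::::::
Z:::Z:
Z:Z:Z:
Z:::::
:::::Z
:::::Z
::::::

1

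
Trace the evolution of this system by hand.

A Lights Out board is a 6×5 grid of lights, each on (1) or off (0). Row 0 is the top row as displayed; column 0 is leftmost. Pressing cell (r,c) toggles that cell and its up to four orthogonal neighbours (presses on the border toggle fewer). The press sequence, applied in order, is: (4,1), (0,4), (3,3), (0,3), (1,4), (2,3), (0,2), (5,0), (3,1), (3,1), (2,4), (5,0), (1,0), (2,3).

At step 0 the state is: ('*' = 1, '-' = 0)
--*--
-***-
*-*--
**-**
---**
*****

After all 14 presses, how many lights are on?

step 0: --*--
-***-
*-*--
**-**
---**
*****
step 1: --*--
-***-
*-*--
*--**
*****
*-***
step 2: --***
-****
*-*--
*--**
*****
*-***
step 3: --***
-****
*-**-
*-*--
***-*
*-***
step 4: -----
-**-*
*-**-
*-*--
***-*
*-***
step 5: ----*
-***-
*-***
*-*--
***-*
*-***
step 6: ----*
-**--
*----
*-**-
***-*
*-***
step 7: -****
-*---
*----
*-**-
***-*
*-***
step 8: -****
-*---
*----
*-**-
-**-*
-****
step 9: -****
-*---
**---
-*-*-
--*-*
-****
step 10: -****
-*---
*----
*-**-
-**-*
-****
step 11: -****
-*--*
*--**
*-***
-**-*
-****
step 12: -****
-*--*
*--**
*-***
***-*
*-***
step 13: *****
*---*
---**
*-***
***-*
*-***
step 14: *****
*--**
--*--
*-*-*
***-*
*-***

20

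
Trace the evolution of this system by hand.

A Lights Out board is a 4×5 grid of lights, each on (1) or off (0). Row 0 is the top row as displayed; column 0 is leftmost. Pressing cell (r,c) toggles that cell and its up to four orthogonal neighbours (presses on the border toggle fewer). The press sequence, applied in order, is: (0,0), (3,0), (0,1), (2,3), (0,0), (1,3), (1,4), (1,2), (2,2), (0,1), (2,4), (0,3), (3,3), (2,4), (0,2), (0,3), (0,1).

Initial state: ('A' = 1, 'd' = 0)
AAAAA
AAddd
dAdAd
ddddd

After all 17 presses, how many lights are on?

10

gen 0: AAAAA
AAddd
dAdAd
ddddd
gen 1: ddAAA
dAddd
dAdAd
ddddd
gen 2: ddAAA
dAddd
AAdAd
AAddd
gen 3: AAdAA
ddddd
AAdAd
AAddd
gen 4: AAdAA
dddAd
AAAdA
AAdAd
gen 5: dddAA
AddAd
AAAdA
AAdAd
gen 6: ddddA
AdAdA
AAAAA
AAdAd
gen 7: ddddd
AdAAd
AAAAd
AAdAd
gen 8: ddAdd
AAddd
AAdAd
AAdAd
gen 9: ddAdd
AAAdd
AdAdd
AAAAd
gen 10: AAddd
AdAdd
AdAdd
AAAAd
gen 11: AAddd
AdAdA
AdAAA
AAAAA
gen 12: AAAAA
AdAAA
AdAAA
AAAAA
gen 13: AAAAA
AdAAA
AdAdA
AAddd
gen 14: AAAAA
AdAAd
AdAAd
AAddA
gen 15: AdddA
AddAd
AdAAd
AAddA
gen 16: AdAAd
Adddd
AdAAd
AAddA
gen 17: dAdAd
AAddd
AdAAd
AAddA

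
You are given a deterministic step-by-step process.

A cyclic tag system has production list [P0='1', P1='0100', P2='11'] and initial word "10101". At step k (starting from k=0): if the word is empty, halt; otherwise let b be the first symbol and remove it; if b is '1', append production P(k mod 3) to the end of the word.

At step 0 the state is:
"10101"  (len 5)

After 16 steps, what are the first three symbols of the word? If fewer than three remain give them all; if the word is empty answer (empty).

100

[0] "10101"  (len 5)
[1] "01011"  (len 5)
[2] "1011"  (len 4)
[3] "01111"  (len 5)
[4] "1111"  (len 4)
[5] "1110100"  (len 7)
[6] "11010011"  (len 8)
[7] "10100111"  (len 8)
[8] "01001110100"  (len 11)
[9] "1001110100"  (len 10)
[10] "0011101001"  (len 10)
[11] "011101001"  (len 9)
[12] "11101001"  (len 8)
[13] "11010011"  (len 8)
[14] "10100110100"  (len 11)
[15] "010011010011"  (len 12)
[16] "10011010011"  (len 11)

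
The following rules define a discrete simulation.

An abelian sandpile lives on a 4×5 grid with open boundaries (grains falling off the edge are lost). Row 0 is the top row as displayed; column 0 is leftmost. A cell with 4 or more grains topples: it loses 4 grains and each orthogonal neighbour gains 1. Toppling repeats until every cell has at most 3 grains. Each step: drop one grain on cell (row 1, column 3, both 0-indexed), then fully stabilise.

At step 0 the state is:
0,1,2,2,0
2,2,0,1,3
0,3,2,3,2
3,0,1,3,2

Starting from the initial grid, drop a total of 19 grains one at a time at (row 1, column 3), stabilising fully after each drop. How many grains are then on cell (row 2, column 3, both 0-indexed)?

0) 0,1,2,2,0
2,2,0,1,3
0,3,2,3,2
3,0,1,3,2
1) 0,1,2,2,0
2,2,0,2,3
0,3,2,3,2
3,0,1,3,2
2) 0,1,2,2,0
2,2,0,3,3
0,3,2,3,2
3,0,1,3,2
3) 0,1,2,3,1
2,2,1,2,1
0,3,3,2,1
3,0,2,1,0
4) 0,1,2,3,1
2,2,1,3,1
0,3,3,2,1
3,0,2,1,0
5) 0,1,3,0,2
2,2,2,1,2
0,3,3,3,1
3,0,2,1,0
6) 0,1,3,0,2
2,2,2,2,2
0,3,3,3,1
3,0,2,1,0
7) 0,1,3,0,2
2,2,2,3,2
0,3,3,3,1
3,0,2,1,0
8) 0,3,0,2,2
3,0,2,2,3
1,1,2,1,2
3,1,3,2,0
9) 0,3,0,2,2
3,0,2,3,3
1,1,2,1,2
3,1,3,2,0
10) 0,3,0,3,3
3,0,3,1,0
1,1,2,2,3
3,1,3,2,0
11) 0,3,0,3,3
3,0,3,2,0
1,1,2,2,3
3,1,3,2,0
12) 0,3,0,3,3
3,0,3,3,0
1,1,2,2,3
3,1,3,2,0
13) 0,3,2,1,0
3,1,0,2,2
1,1,3,3,3
3,1,3,2,0
14) 0,3,2,1,0
3,1,0,3,2
1,1,3,3,3
3,1,3,2,0
15) 0,3,2,2,1
3,1,2,2,0
1,2,1,3,1
3,2,1,0,2
16) 0,3,2,2,1
3,1,2,3,0
1,2,1,3,1
3,2,1,0,2
17) 0,3,2,3,1
3,1,3,1,1
1,2,2,0,2
3,2,1,1,2
18) 0,3,2,3,1
3,1,3,2,1
1,2,2,0,2
3,2,1,1,2
19) 0,3,2,3,1
3,1,3,3,1
1,2,2,0,2
3,2,1,1,2

0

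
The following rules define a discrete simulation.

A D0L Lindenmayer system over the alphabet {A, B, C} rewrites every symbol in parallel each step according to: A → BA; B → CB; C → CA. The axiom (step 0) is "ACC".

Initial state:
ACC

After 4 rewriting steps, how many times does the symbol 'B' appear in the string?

17

t=0: ACC
t=1: BACACA
t=2: CBBACABACABA
t=3: CACBCBBACABACBBACABACBBA
t=4: CABACACBCACBCBBACABACBBACACBCBBACABACBBACACBCBBA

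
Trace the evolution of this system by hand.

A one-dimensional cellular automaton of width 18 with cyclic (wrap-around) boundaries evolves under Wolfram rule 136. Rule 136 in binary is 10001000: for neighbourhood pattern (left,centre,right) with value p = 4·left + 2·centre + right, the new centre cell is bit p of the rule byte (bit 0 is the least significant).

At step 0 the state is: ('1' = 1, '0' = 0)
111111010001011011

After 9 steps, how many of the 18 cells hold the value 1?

0

[0] 111111010001011011
[1] 111110000000010011
[2] 111100000000000011
[3] 111000000000000011
[4] 110000000000000011
[5] 100000000000000011
[6] 000000000000000011
[7] 000000000000000010
[8] 000000000000000000
[9] 000000000000000000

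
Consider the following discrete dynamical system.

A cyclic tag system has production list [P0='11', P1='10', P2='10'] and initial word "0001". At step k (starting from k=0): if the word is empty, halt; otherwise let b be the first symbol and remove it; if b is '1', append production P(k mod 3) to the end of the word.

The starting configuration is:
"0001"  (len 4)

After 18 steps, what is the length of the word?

t=0: "0001"  (len 4)
t=1: "001"  (len 3)
t=2: "01"  (len 2)
t=3: "1"  (len 1)
t=4: "11"  (len 2)
t=5: "110"  (len 3)
t=6: "1010"  (len 4)
t=7: "01011"  (len 5)
t=8: "1011"  (len 4)
t=9: "01110"  (len 5)
t=10: "1110"  (len 4)
t=11: "11010"  (len 5)
t=12: "101010"  (len 6)
t=13: "0101011"  (len 7)
t=14: "101011"  (len 6)
t=15: "0101110"  (len 7)
t=16: "101110"  (len 6)
t=17: "0111010"  (len 7)
t=18: "111010"  (len 6)

6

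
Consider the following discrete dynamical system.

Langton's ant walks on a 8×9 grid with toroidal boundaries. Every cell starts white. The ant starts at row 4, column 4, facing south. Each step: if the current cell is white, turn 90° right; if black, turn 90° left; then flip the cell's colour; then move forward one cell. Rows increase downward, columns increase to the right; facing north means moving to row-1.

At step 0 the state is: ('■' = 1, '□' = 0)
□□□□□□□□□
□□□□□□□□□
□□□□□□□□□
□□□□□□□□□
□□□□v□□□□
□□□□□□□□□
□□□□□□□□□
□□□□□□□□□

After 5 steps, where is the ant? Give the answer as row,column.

t=0: □□□□□□□□□
□□□□□□□□□
□□□□□□□□□
□□□□□□□□□
□□□□v□□□□
□□□□□□□□□
□□□□□□□□□
□□□□□□□□□
t=1: □□□□□□□□□
□□□□□□□□□
□□□□□□□□□
□□□□□□□□□
□□□<■□□□□
□□□□□□□□□
□□□□□□□□□
□□□□□□□□□
t=2: □□□□□□□□□
□□□□□□□□□
□□□□□□□□□
□□□^□□□□□
□□□■■□□□□
□□□□□□□□□
□□□□□□□□□
□□□□□□□□□
t=3: □□□□□□□□□
□□□□□□□□□
□□□□□□□□□
□□□■>□□□□
□□□■■□□□□
□□□□□□□□□
□□□□□□□□□
□□□□□□□□□
t=4: □□□□□□□□□
□□□□□□□□□
□□□□□□□□□
□□□■■□□□□
□□□■v□□□□
□□□□□□□□□
□□□□□□□□□
□□□□□□□□□
t=5: □□□□□□□□□
□□□□□□□□□
□□□□□□□□□
□□□■■□□□□
□□□■□>□□□
□□□□□□□□□
□□□□□□□□□
□□□□□□□□□

4,5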